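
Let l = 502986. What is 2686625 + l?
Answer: 3189611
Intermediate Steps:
2686625 + l = 2686625 + 502986 = 3189611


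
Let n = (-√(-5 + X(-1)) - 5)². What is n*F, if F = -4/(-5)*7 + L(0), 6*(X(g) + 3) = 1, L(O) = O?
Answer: 1442/15 + 28*I*√282/3 ≈ 96.133 + 156.73*I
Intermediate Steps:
X(g) = -17/6 (X(g) = -3 + (⅙)*1 = -3 + ⅙ = -17/6)
F = 28/5 (F = -4/(-5)*7 + 0 = -4*(-⅕)*7 + 0 = (⅘)*7 + 0 = 28/5 + 0 = 28/5 ≈ 5.6000)
n = (-5 - I*√282/6)² (n = (-√(-5 - 17/6) - 5)² = (-√(-47/6) - 5)² = (-I*√282/6 - 5)² = (-5 - I*√282/6)² ≈ 17.167 + 27.988*I)
n*F = ((30 + I*√282)²/36)*(28/5) = 7*(30 + I*√282)²/45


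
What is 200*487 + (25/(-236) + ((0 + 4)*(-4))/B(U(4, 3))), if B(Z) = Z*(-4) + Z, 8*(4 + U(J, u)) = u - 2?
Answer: 2137702667/21948 ≈ 97399.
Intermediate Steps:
U(J, u) = -17/4 + u/8 (U(J, u) = -4 + (u - 2)/8 = -4 + (-2 + u)/8 = -4 + (-¼ + u/8) = -17/4 + u/8)
B(Z) = -3*Z (B(Z) = -4*Z + Z = -3*Z)
200*487 + (25/(-236) + ((0 + 4)*(-4))/B(U(4, 3))) = 200*487 + (25/(-236) + ((0 + 4)*(-4))/((-3*(-17/4 + (⅛)*3)))) = 97400 + (25*(-1/236) + (4*(-4))/((-3*(-17/4 + 3/8)))) = 97400 + (-25/236 - 16/((-3*(-31/8)))) = 97400 + (-25/236 - 16/93/8) = 97400 + (-25/236 - 16*8/93) = 97400 + (-25/236 - 128/93) = 97400 - 32533/21948 = 2137702667/21948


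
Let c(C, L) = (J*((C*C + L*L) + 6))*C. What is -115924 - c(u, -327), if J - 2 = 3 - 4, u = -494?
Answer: 173263750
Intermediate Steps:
J = 1 (J = 2 + (3 - 4) = 2 - 1 = 1)
c(C, L) = C*(6 + C² + L²) (c(C, L) = (1*((C*C + L*L) + 6))*C = (1*((C² + L²) + 6))*C = (1*(6 + C² + L²))*C = (6 + C² + L²)*C = C*(6 + C² + L²))
-115924 - c(u, -327) = -115924 - (-494)*(6 + (-494)² + (-327)²) = -115924 - (-494)*(6 + 244036 + 106929) = -115924 - (-494)*350971 = -115924 - 1*(-173379674) = -115924 + 173379674 = 173263750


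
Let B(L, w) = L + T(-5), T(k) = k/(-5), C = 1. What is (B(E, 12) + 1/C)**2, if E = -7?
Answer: 25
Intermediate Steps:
T(k) = -k/5 (T(k) = k*(-1/5) = -k/5)
B(L, w) = 1 + L (B(L, w) = L - 1/5*(-5) = L + 1 = 1 + L)
(B(E, 12) + 1/C)**2 = ((1 - 7) + 1/1)**2 = (-6 + 1)**2 = (-5)**2 = 25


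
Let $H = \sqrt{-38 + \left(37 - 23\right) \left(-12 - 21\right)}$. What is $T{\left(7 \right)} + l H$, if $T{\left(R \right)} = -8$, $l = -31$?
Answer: $-8 - 310 i \sqrt{5} \approx -8.0 - 693.18 i$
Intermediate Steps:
$H = 10 i \sqrt{5}$ ($H = \sqrt{-38 + 14 \left(-33\right)} = \sqrt{-38 - 462} = \sqrt{-500} = 10 i \sqrt{5} \approx 22.361 i$)
$T{\left(7 \right)} + l H = -8 - 31 \cdot 10 i \sqrt{5} = -8 - 310 i \sqrt{5}$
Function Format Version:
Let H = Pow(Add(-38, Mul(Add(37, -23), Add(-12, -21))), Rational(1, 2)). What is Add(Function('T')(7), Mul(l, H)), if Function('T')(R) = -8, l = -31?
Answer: Add(-8, Mul(-310, I, Pow(5, Rational(1, 2)))) ≈ Add(-8.0000, Mul(-693.18, I))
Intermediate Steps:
H = Mul(10, I, Pow(5, Rational(1, 2))) (H = Pow(Add(-38, Mul(14, -33)), Rational(1, 2)) = Pow(Add(-38, -462), Rational(1, 2)) = Pow(-500, Rational(1, 2)) = Mul(10, I, Pow(5, Rational(1, 2))) ≈ Mul(22.361, I))
Add(Function('T')(7), Mul(l, H)) = Add(-8, Mul(-31, Mul(10, I, Pow(5, Rational(1, 2))))) = Add(-8, Mul(-310, I, Pow(5, Rational(1, 2))))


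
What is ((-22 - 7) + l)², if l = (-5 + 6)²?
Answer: 784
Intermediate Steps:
l = 1 (l = 1² = 1)
((-22 - 7) + l)² = ((-22 - 7) + 1)² = (-29 + 1)² = (-28)² = 784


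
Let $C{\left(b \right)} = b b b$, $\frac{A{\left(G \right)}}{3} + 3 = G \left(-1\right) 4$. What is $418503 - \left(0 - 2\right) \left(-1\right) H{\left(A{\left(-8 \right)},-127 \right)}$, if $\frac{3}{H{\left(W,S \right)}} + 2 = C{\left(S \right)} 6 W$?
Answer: $\frac{223743406817895}{534627964} \approx 4.185 \cdot 10^{5}$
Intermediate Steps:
$A{\left(G \right)} = -9 - 12 G$ ($A{\left(G \right)} = -9 + 3 G \left(-1\right) 4 = -9 + 3 - G 4 = -9 + 3 \left(- 4 G\right) = -9 - 12 G$)
$C{\left(b \right)} = b^{3}$ ($C{\left(b \right)} = b^{2} b = b^{3}$)
$H{\left(W,S \right)} = \frac{3}{-2 + 6 W S^{3}}$ ($H{\left(W,S \right)} = \frac{3}{-2 + S^{3} \cdot 6 W} = \frac{3}{-2 + 6 S^{3} W} = \frac{3}{-2 + 6 W S^{3}}$)
$418503 - \left(0 - 2\right) \left(-1\right) H{\left(A{\left(-8 \right)},-127 \right)} = 418503 - \left(0 - 2\right) \left(-1\right) \frac{3}{2 \left(-1 + 3 \left(-9 - -96\right) \left(-127\right)^{3}\right)} = 418503 - \left(-2\right) \left(-1\right) \frac{3}{2 \left(-1 + 3 \left(-9 + 96\right) \left(-2048383\right)\right)} = 418503 - 2 \frac{3}{2 \left(-1 + 3 \cdot 87 \left(-2048383\right)\right)} = 418503 - 2 \frac{3}{2 \left(-1 - 534627963\right)} = 418503 - 2 \frac{3}{2 \left(-534627964\right)} = 418503 - 2 \cdot \frac{3}{2} \left(- \frac{1}{534627964}\right) = 418503 - 2 \left(- \frac{3}{1069255928}\right) = 418503 - - \frac{3}{534627964} = 418503 + \frac{3}{534627964} = \frac{223743406817895}{534627964}$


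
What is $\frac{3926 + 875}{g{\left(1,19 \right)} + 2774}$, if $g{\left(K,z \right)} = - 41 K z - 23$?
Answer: $\frac{4801}{1972} \approx 2.4346$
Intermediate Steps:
$g{\left(K,z \right)} = -23 - 41 K z$ ($g{\left(K,z \right)} = - 41 K z - 23 = -23 - 41 K z$)
$\frac{3926 + 875}{g{\left(1,19 \right)} + 2774} = \frac{3926 + 875}{\left(-23 - 41 \cdot 19\right) + 2774} = \frac{4801}{\left(-23 - 779\right) + 2774} = \frac{4801}{-802 + 2774} = \frac{4801}{1972}$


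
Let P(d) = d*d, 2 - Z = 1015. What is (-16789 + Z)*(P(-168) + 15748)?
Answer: -782789544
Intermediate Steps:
Z = -1013 (Z = 2 - 1*1015 = 2 - 1015 = -1013)
P(d) = d**2
(-16789 + Z)*(P(-168) + 15748) = (-16789 - 1013)*((-168)**2 + 15748) = -17802*(28224 + 15748) = -17802*43972 = -782789544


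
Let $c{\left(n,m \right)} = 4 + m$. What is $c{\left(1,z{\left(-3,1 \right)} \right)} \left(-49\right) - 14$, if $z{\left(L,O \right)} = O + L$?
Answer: $-112$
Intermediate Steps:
$z{\left(L,O \right)} = L + O$
$c{\left(1,z{\left(-3,1 \right)} \right)} \left(-49\right) - 14 = \left(4 + \left(-3 + 1\right)\right) \left(-49\right) - 14 = \left(4 - 2\right) \left(-49\right) - 14 = 2 \left(-49\right) - 14 = -98 - 14 = -112$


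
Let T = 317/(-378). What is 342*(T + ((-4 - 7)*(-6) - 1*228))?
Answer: -1169507/21 ≈ -55691.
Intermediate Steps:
T = -317/378 (T = 317*(-1/378) = -317/378 ≈ -0.83862)
342*(T + ((-4 - 7)*(-6) - 1*228)) = 342*(-317/378 + ((-4 - 7)*(-6) - 1*228)) = 342*(-317/378 + (-11*(-6) - 228)) = 342*(-317/378 + (66 - 228)) = 342*(-317/378 - 162) = 342*(-61553/378) = -1169507/21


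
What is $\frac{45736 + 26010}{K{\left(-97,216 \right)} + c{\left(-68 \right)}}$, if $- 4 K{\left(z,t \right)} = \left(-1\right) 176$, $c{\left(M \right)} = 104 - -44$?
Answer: $\frac{35873}{96} \approx 373.68$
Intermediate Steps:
$c{\left(M \right)} = 148$ ($c{\left(M \right)} = 104 + 44 = 148$)
$K{\left(z,t \right)} = 44$ ($K{\left(z,t \right)} = - \frac{\left(-1\right) 176}{4} = \left(- \frac{1}{4}\right) \left(-176\right) = 44$)
$\frac{45736 + 26010}{K{\left(-97,216 \right)} + c{\left(-68 \right)}} = \frac{45736 + 26010}{44 + 148} = \frac{71746}{192} = 71746 \cdot \frac{1}{192} = \frac{35873}{96}$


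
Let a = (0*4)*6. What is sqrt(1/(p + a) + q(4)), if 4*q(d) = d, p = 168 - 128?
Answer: sqrt(410)/20 ≈ 1.0124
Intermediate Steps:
p = 40
q(d) = d/4
a = 0 (a = 0*6 = 0)
sqrt(1/(p + a) + q(4)) = sqrt(1/(40 + 0) + (1/4)*4) = sqrt(1/40 + 1) = sqrt(41/40) = sqrt(410)/20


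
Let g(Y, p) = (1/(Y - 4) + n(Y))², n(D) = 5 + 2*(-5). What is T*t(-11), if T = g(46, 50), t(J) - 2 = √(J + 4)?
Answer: 43681/882 + 43681*I*√7/1764 ≈ 49.525 + 65.515*I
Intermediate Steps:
n(D) = -5 (n(D) = 5 - 10 = -5)
g(Y, p) = (-5 + 1/(-4 + Y))² (g(Y, p) = (1/(Y - 4) - 5)² = (1/(-4 + Y) - 5)² = (-5 + 1/(-4 + Y))²)
t(J) = 2 + √(4 + J) (t(J) = 2 + √(J + 4) = 2 + √(4 + J))
T = 43681/1764 (T = (21 - 5*46)²/(-4 + 46)² = (21 - 230)²/42² = (1/1764)*(-209)² = (1/1764)*43681 = 43681/1764 ≈ 24.762)
T*t(-11) = 43681*(2 + √(4 - 11))/1764 = 43681*(2 + √(-7))/1764 = 43681*(2 + I*√7)/1764 = 43681/882 + 43681*I*√7/1764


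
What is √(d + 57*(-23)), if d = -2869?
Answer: 2*I*√1045 ≈ 64.653*I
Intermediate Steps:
√(d + 57*(-23)) = √(-2869 + 57*(-23)) = √(-2869 - 1311) = √(-4180) = 2*I*√1045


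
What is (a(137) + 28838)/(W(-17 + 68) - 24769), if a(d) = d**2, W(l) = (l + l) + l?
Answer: -47607/24616 ≈ -1.9340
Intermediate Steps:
W(l) = 3*l (W(l) = 2*l + l = 3*l)
(a(137) + 28838)/(W(-17 + 68) - 24769) = (137**2 + 28838)/(3*(-17 + 68) - 24769) = (18769 + 28838)/(3*51 - 24769) = 47607/(153 - 24769) = 47607/(-24616) = 47607*(-1/24616) = -47607/24616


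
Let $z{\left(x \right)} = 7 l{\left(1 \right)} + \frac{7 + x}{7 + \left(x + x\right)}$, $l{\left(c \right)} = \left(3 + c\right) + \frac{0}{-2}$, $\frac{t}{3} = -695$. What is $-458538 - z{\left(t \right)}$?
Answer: $- \frac{1909012336}{4163} \approx -4.5857 \cdot 10^{5}$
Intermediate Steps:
$t = -2085$ ($t = 3 \left(-695\right) = -2085$)
$l{\left(c \right)} = 3 + c$ ($l{\left(c \right)} = \left(3 + c\right) + 0 \left(- \frac{1}{2}\right) = \left(3 + c\right) + 0 = 3 + c$)
$z{\left(x \right)} = 28 + \frac{7 + x}{7 + 2 x}$ ($z{\left(x \right)} = 7 \left(3 + 1\right) + \frac{7 + x}{7 + \left(x + x\right)} = 7 \cdot 4 + \frac{7 + x}{7 + 2 x} = 28 + \frac{7 + x}{7 + 2 x}$)
$-458538 - z{\left(t \right)} = -458538 - \frac{203 + 57 \left(-2085\right)}{7 + 2 \left(-2085\right)} = -458538 - \frac{203 - 118845}{7 - 4170} = -458538 - \frac{1}{-4163} \left(-118642\right) = -458538 - \left(- \frac{1}{4163}\right) \left(-118642\right) = -458538 - \frac{118642}{4163} = - \frac{1909012336}{4163}$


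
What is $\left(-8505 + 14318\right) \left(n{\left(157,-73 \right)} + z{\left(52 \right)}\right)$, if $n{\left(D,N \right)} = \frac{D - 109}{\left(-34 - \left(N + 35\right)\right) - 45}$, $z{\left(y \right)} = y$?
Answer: $\frac{12114292}{41} \approx 2.9547 \cdot 10^{5}$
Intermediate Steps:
$n{\left(D,N \right)} = \frac{-109 + D}{-114 - N}$ ($n{\left(D,N \right)} = \frac{-109 + D}{\left(-34 - \left(35 + N\right)\right) - 45} = \frac{-109 + D}{\left(-69 - N\right) - 45} = \frac{-109 + D}{-114 - N}$)
$\left(-8505 + 14318\right) \left(n{\left(157,-73 \right)} + z{\left(52 \right)}\right) = \left(-8505 + 14318\right) \left(\frac{109 - 157}{114 - 73} + 52\right) = 5813 \left(\frac{109 - 157}{41} + 52\right) = 5813 \left(\frac{1}{41} \left(-48\right) + 52\right) = 5813 \left(- \frac{48}{41} + 52\right) = 5813 \cdot \frac{2084}{41} = \frac{12114292}{41}$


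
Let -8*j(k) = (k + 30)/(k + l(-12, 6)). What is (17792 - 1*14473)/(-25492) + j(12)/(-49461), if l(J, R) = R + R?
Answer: -1313243861/10086878496 ≈ -0.13019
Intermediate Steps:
l(J, R) = 2*R
j(k) = -(30 + k)/(8*(12 + k)) (j(k) = -(k + 30)/(8*(k + 2*6)) = -(30 + k)/(8*(k + 12)) = -(30 + k)/(8*(12 + k)))
(17792 - 1*14473)/(-25492) + j(12)/(-49461) = (17792 - 1*14473)/(-25492) + ((-30 - 1*12)/(8*(12 + 12)))/(-49461) = (17792 - 14473)*(-1/25492) + ((⅛)*(-30 - 12)/24)*(-1/49461) = 3319*(-1/25492) + ((⅛)*(1/24)*(-42))*(-1/49461) = -3319/25492 - 7/32*(-1/49461) = -3319/25492 + 7/1582752 = -1313243861/10086878496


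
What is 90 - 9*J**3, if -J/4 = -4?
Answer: -36774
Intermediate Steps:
J = 16 (J = -4*(-4) = 16)
90 - 9*J**3 = 90 - 9*16**3 = 90 - 9*4096 = 90 - 36864 = -36774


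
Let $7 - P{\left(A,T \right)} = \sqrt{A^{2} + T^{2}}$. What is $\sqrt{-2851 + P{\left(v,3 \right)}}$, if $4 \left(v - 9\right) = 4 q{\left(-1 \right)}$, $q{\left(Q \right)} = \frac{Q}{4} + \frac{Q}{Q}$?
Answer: $\frac{\sqrt{-11376 - 3 \sqrt{185}}}{2} \approx 53.425 i$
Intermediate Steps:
$q{\left(Q \right)} = 1 + \frac{Q}{4}$ ($q{\left(Q \right)} = Q \frac{1}{4} + 1 = \frac{Q}{4} + 1 = 1 + \frac{Q}{4}$)
$v = \frac{39}{4}$ ($v = 9 + \frac{4 \left(1 + \frac{1}{4} \left(-1\right)\right)}{4} = 9 + \frac{4 \left(1 - \frac{1}{4}\right)}{4} = 9 + \frac{4 \cdot \frac{3}{4}}{4} = 9 + \frac{1}{4} \cdot 3 = 9 + \frac{3}{4} = \frac{39}{4} \approx 9.75$)
$P{\left(A,T \right)} = 7 - \sqrt{A^{2} + T^{2}}$
$\sqrt{-2851 + P{\left(v,3 \right)}} = \sqrt{-2851 + \left(7 - \sqrt{\left(\frac{39}{4}\right)^{2} + 3^{2}}\right)} = \sqrt{-2851 + \left(7 - \sqrt{\frac{1521}{16} + 9}\right)} = \sqrt{-2851 + \left(7 - \sqrt{\frac{1665}{16}}\right)} = \sqrt{-2851 + \left(7 - \frac{3 \sqrt{185}}{4}\right)} = \sqrt{-2844 - \frac{3 \sqrt{185}}{4}}$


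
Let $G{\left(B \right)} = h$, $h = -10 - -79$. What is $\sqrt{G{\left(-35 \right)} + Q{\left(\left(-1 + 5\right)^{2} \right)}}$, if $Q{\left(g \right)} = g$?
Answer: $\sqrt{85} \approx 9.2195$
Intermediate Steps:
$h = 69$ ($h = -10 + 79 = 69$)
$G{\left(B \right)} = 69$
$\sqrt{G{\left(-35 \right)} + Q{\left(\left(-1 + 5\right)^{2} \right)}} = \sqrt{69 + \left(-1 + 5\right)^{2}} = \sqrt{69 + 4^{2}} = \sqrt{69 + 16} = \sqrt{85}$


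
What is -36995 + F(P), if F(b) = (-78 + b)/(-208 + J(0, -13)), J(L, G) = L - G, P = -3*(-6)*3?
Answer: -2404667/65 ≈ -36995.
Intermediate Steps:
P = 54 (P = 18*3 = 54)
F(b) = 2/5 - b/195 (F(b) = (-78 + b)/(-208 + (0 - 1*(-13))) = (-78 + b)/(-208 + (0 + 13)) = (-78 + b)/(-208 + 13) = (-78 + b)/(-195) = (-78 + b)*(-1/195) = 2/5 - b/195)
-36995 + F(P) = -36995 + (2/5 - 1/195*54) = -36995 + (2/5 - 18/65) = -36995 + 8/65 = -2404667/65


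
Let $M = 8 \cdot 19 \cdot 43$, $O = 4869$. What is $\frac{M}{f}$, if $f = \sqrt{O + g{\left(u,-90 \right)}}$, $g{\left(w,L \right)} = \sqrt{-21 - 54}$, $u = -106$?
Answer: $\frac{6536}{\sqrt{4869 + 5 i \sqrt{3}}} \approx 93.668 - 0.083301 i$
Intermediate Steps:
$g{\left(w,L \right)} = 5 i \sqrt{3}$ ($g{\left(w,L \right)} = \sqrt{-75} = 5 i \sqrt{3}$)
$M = 6536$ ($M = 152 \cdot 43 = 6536$)
$f = \sqrt{4869 + 5 i \sqrt{3}} \approx 69.778 + 0.0621 i$
$\frac{M}{f} = \frac{6536}{\sqrt{4869 + 5 i \sqrt{3}}}$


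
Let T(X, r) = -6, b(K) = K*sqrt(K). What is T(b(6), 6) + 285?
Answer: 279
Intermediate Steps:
b(K) = K**(3/2)
T(b(6), 6) + 285 = -6 + 285 = 279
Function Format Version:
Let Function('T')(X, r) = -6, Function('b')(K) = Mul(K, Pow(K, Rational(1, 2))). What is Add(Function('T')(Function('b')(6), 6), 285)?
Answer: 279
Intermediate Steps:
Function('b')(K) = Pow(K, Rational(3, 2))
Add(Function('T')(Function('b')(6), 6), 285) = Add(-6, 285) = 279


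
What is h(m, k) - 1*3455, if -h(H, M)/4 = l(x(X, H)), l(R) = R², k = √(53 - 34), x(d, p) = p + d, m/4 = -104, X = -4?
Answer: -709055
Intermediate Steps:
m = -416 (m = 4*(-104) = -416)
x(d, p) = d + p
k = √19 ≈ 4.3589
h(H, M) = -4*(-4 + H)²
h(m, k) - 1*3455 = -4*(-4 - 416)² - 1*3455 = -4*(-420)² - 3455 = -4*176400 - 3455 = -705600 - 3455 = -709055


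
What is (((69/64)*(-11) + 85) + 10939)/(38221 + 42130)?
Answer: 704777/5142464 ≈ 0.13705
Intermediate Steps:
(((69/64)*(-11) + 85) + 10939)/(38221 + 42130) = (((69*(1/64))*(-11) + 85) + 10939)/80351 = (((69/64)*(-11) + 85) + 10939)*(1/80351) = ((-759/64 + 85) + 10939)*(1/80351) = (4681/64 + 10939)*(1/80351) = (704777/64)*(1/80351) = 704777/5142464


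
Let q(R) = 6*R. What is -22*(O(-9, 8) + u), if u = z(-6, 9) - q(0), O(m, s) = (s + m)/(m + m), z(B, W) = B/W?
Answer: 121/9 ≈ 13.444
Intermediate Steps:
O(m, s) = (m + s)/(2*m) (O(m, s) = (m + s)/((2*m)) = (m + s)*(1/(2*m)) = (m + s)/(2*m))
u = -⅔ (u = -6/9 - 6*0 = -6*⅑ - 1*0 = -⅔ + 0 = -⅔ ≈ -0.66667)
-22*(O(-9, 8) + u) = -22*((½)*(-9 + 8)/(-9) - ⅔) = -22*((½)*(-⅑)*(-1) - ⅔) = -22*(1/18 - ⅔) = -22*(-11/18) = 121/9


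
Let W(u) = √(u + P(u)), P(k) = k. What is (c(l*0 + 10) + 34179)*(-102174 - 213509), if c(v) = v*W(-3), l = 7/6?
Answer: -10789729257 - 3156830*I*√6 ≈ -1.079e+10 - 7.7326e+6*I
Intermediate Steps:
l = 7/6 (l = 7*(⅙) = 7/6 ≈ 1.1667)
W(u) = √2*√u (W(u) = √(u + u) = √(2*u) = √2*√u)
c(v) = I*v*√6 (c(v) = v*(√2*√(-3)) = v*(√2*(I*√3)) = v*(I*√6) = I*v*√6)
(c(l*0 + 10) + 34179)*(-102174 - 213509) = (I*((7/6)*0 + 10)*√6 + 34179)*(-102174 - 213509) = (I*(0 + 10)*√6 + 34179)*(-315683) = (I*10*√6 + 34179)*(-315683) = (10*I*√6 + 34179)*(-315683) = (34179 + 10*I*√6)*(-315683) = -10789729257 - 3156830*I*√6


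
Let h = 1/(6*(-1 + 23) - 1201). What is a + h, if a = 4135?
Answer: 4420314/1069 ≈ 4135.0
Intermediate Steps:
h = -1/1069 (h = 1/(6*22 - 1201) = 1/(132 - 1201) = 1/(-1069) = -1/1069 ≈ -0.00093545)
a + h = 4135 - 1/1069 = 4420314/1069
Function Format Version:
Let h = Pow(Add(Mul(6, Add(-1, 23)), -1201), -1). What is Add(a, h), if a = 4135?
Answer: Rational(4420314, 1069) ≈ 4135.0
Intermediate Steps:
h = Rational(-1, 1069) (h = Pow(Add(Mul(6, 22), -1201), -1) = Pow(Add(132, -1201), -1) = Pow(-1069, -1) = Rational(-1, 1069) ≈ -0.00093545)
Add(a, h) = Add(4135, Rational(-1, 1069)) = Rational(4420314, 1069)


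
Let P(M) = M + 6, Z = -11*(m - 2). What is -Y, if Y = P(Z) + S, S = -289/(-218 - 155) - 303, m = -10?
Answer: 61256/373 ≈ 164.23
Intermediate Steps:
S = -112730/373 (S = -289/(-373) - 303 = -1/373*(-289) - 303 = 289/373 - 303 = -112730/373 ≈ -302.23)
Z = 132 (Z = -11*(-10 - 2) = -11*(-12) = 132)
P(M) = 6 + M
Y = -61256/373 (Y = (6 + 132) - 112730/373 = 138 - 112730/373 = -61256/373 ≈ -164.23)
-Y = -1*(-61256/373) = 61256/373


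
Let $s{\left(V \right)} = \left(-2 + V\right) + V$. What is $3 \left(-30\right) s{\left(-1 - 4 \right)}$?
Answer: $1080$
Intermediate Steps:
$s{\left(V \right)} = -2 + 2 V$
$3 \left(-30\right) s{\left(-1 - 4 \right)} = 3 \left(-30\right) \left(-2 + 2 \left(-1 - 4\right)\right) = - 90 \left(-2 + 2 \left(-1 - 4\right)\right) = - 90 \left(-2 + 2 \left(-5\right)\right) = - 90 \left(-2 - 10\right) = \left(-90\right) \left(-12\right) = 1080$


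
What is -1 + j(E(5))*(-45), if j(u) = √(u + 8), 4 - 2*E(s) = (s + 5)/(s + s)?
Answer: -1 - 45*√38/2 ≈ -139.70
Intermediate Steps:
E(s) = 2 - (5 + s)/(4*s) (E(s) = 2 - (s + 5)/(2*(s + s)) = 2 - (5 + s)/(2*(2*s)) = 2 - (5 + s)*1/(2*s)/2 = 2 - (5 + s)/(4*s))
j(u) = √(8 + u)
-1 + j(E(5))*(-45) = -1 + √(8 + (¼)*(-5 + 7*5)/5)*(-45) = -1 + √(8 + (¼)*(⅕)*(-5 + 35))*(-45) = -1 + √(8 + (¼)*(⅕)*30)*(-45) = -1 + √(8 + 3/2)*(-45) = -1 + √(19/2)*(-45) = -1 + (√38/2)*(-45) = -1 - 45*√38/2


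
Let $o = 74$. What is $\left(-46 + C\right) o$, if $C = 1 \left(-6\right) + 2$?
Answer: $-3700$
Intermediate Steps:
$C = -4$ ($C = -6 + 2 = -4$)
$\left(-46 + C\right) o = \left(-46 - 4\right) 74 = \left(-50\right) 74 = -3700$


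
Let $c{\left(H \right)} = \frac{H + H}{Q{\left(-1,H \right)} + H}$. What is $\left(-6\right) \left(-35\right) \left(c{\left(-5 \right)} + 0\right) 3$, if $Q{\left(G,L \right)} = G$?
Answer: $1050$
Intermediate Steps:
$c{\left(H \right)} = \frac{2 H}{-1 + H}$ ($c{\left(H \right)} = \frac{H + H}{-1 + H} = \frac{2 H}{-1 + H}$)
$\left(-6\right) \left(-35\right) \left(c{\left(-5 \right)} + 0\right) 3 = \left(-6\right) \left(-35\right) \left(2 \left(-5\right) \frac{1}{-1 - 5} + 0\right) 3 = 210 \left(2 \left(-5\right) \frac{1}{-6} + 0\right) 3 = 210 \left(2 \left(-5\right) \left(- \frac{1}{6}\right) + 0\right) 3 = 210 \left(\frac{5}{3} + 0\right) 3 = 210 \cdot \frac{5}{3} \cdot 3 = 210 \cdot 5 = 1050$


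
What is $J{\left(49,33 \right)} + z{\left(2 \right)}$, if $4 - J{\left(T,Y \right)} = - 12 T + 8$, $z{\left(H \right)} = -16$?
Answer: $568$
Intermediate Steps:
$J{\left(T,Y \right)} = -4 + 12 T$ ($J{\left(T,Y \right)} = 4 - \left(- 12 T + 8\right) = 4 - \left(8 - 12 T\right) = 4 + \left(-8 + 12 T\right) = -4 + 12 T$)
$J{\left(49,33 \right)} + z{\left(2 \right)} = \left(-4 + 12 \cdot 49\right) - 16 = \left(-4 + 588\right) - 16 = 584 - 16 = 568$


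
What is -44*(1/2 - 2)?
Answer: 66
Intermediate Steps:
-44*(1/2 - 2) = -44*(½ - 2) = -44*(-3/2) = 66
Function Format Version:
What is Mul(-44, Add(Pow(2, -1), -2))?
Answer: 66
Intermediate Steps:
Mul(-44, Add(Pow(2, -1), -2)) = Mul(-44, Add(Rational(1, 2), -2)) = Mul(-44, Rational(-3, 2)) = 66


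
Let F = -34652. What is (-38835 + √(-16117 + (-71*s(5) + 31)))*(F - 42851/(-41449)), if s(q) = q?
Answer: 55776687079995/41449 - 1436247897*I*√16441/41449 ≈ 1.3457e+9 - 4.443e+6*I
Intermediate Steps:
(-38835 + √(-16117 + (-71*s(5) + 31)))*(F - 42851/(-41449)) = (-38835 + √(-16117 + (-71*5 + 31)))*(-34652 - 42851/(-41449)) = (-38835 + √(-16117 + (-355 + 31)))*(-34652 - 42851*(-1/41449)) = (-38835 + √(-16117 - 324))*(-34652 + 42851/41449) = (-38835 + √(-16441))*(-1436247897/41449) = (-38835 + I*√16441)*(-1436247897/41449) = 55776687079995/41449 - 1436247897*I*√16441/41449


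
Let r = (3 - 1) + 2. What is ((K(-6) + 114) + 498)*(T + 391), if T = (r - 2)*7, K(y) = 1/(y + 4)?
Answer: 495315/2 ≈ 2.4766e+5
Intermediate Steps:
K(y) = 1/(4 + y)
r = 4 (r = 2 + 2 = 4)
T = 14 (T = (4 - 2)*7 = 2*7 = 14)
((K(-6) + 114) + 498)*(T + 391) = ((1/(4 - 6) + 114) + 498)*(14 + 391) = ((1/(-2) + 114) + 498)*405 = ((-½ + 114) + 498)*405 = (227/2 + 498)*405 = (1223/2)*405 = 495315/2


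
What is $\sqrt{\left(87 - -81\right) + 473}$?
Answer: $\sqrt{641} \approx 25.318$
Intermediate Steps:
$\sqrt{\left(87 - -81\right) + 473} = \sqrt{\left(87 + 81\right) + 473} = \sqrt{168 + 473} = \sqrt{641}$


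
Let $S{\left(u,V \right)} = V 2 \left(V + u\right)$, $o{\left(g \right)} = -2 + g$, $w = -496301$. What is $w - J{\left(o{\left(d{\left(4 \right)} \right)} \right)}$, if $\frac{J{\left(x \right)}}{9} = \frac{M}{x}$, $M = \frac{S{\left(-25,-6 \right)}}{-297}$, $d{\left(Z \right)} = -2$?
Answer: $- \frac{5459342}{11} \approx -4.963 \cdot 10^{5}$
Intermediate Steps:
$S{\left(u,V \right)} = V \left(2 V + 2 u\right)$
$M = - \frac{124}{99}$ ($M = \frac{2 \left(-6\right) \left(-6 - 25\right)}{-297} = 2 \left(-6\right) \left(-31\right) \left(- \frac{1}{297}\right) = 372 \left(- \frac{1}{297}\right) = - \frac{124}{99} \approx -1.2525$)
$J{\left(x \right)} = - \frac{124}{11 x}$ ($J{\left(x \right)} = 9 \left(- \frac{124}{99 x}\right) = - \frac{124}{11 x}$)
$w - J{\left(o{\left(d{\left(4 \right)} \right)} \right)} = -496301 - - \frac{124}{11 \left(-2 - 2\right)} = -496301 - - \frac{124}{11 \left(-4\right)} = -496301 - \left(- \frac{124}{11}\right) \left(- \frac{1}{4}\right) = -496301 - \frac{31}{11} = - \frac{5459342}{11}$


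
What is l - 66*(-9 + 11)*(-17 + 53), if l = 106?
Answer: -4646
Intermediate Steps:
l - 66*(-9 + 11)*(-17 + 53) = 106 - 66*(-9 + 11)*(-17 + 53) = 106 - 132*36 = 106 - 66*72 = 106 - 4752 = -4646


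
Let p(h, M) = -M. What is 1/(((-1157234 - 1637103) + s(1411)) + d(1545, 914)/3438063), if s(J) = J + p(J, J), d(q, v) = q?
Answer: -1146021/3202368882562 ≈ -3.5787e-7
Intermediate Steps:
s(J) = 0 (s(J) = J - J = 0)
1/(((-1157234 - 1637103) + s(1411)) + d(1545, 914)/3438063) = 1/(((-1157234 - 1637103) + 0) + 1545/3438063) = 1/((-2794337 + 0) + 1545*(1/3438063)) = 1/(-2794337 + 515/1146021) = 1/(-3202368882562/1146021) = -1146021/3202368882562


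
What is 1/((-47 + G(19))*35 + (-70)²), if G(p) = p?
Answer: 1/3920 ≈ 0.00025510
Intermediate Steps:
1/((-47 + G(19))*35 + (-70)²) = 1/((-47 + 19)*35 + (-70)²) = 1/(-28*35 + 4900) = 1/(-980 + 4900) = 1/3920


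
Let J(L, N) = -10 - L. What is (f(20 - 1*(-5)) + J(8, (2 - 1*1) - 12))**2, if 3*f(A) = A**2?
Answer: 326041/9 ≈ 36227.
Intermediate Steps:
f(A) = A**2/3
(f(20 - 1*(-5)) + J(8, (2 - 1*1) - 12))**2 = ((20 - 1*(-5))**2/3 + (-10 - 1*8))**2 = ((20 + 5)**2/3 + (-10 - 8))**2 = ((1/3)*25**2 - 18)**2 = ((1/3)*625 - 18)**2 = (625/3 - 18)**2 = (571/3)**2 = 326041/9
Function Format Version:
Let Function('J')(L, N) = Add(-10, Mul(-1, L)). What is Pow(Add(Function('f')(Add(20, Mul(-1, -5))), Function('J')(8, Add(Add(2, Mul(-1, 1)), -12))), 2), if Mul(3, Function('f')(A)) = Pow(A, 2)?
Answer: Rational(326041, 9) ≈ 36227.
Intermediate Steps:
Function('f')(A) = Mul(Rational(1, 3), Pow(A, 2))
Pow(Add(Function('f')(Add(20, Mul(-1, -5))), Function('J')(8, Add(Add(2, Mul(-1, 1)), -12))), 2) = Pow(Add(Mul(Rational(1, 3), Pow(Add(20, Mul(-1, -5)), 2)), Add(-10, Mul(-1, 8))), 2) = Pow(Add(Mul(Rational(1, 3), Pow(Add(20, 5), 2)), Add(-10, -8)), 2) = Pow(Add(Mul(Rational(1, 3), Pow(25, 2)), -18), 2) = Pow(Add(Mul(Rational(1, 3), 625), -18), 2) = Pow(Add(Rational(625, 3), -18), 2) = Pow(Rational(571, 3), 2) = Rational(326041, 9)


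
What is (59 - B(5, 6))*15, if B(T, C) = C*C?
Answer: 345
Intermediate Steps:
B(T, C) = C²
(59 - B(5, 6))*15 = (59 - 1*6²)*15 = (59 - 1*36)*15 = (59 - 36)*15 = 23*15 = 345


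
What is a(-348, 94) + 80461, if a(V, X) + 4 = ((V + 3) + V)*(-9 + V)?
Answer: 327858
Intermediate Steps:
a(V, X) = -4 + (-9 + V)*(3 + 2*V) (a(V, X) = -4 + ((V + 3) + V)*(-9 + V) = -4 + ((3 + V) + V)*(-9 + V) = -4 + (3 + 2*V)*(-9 + V) = -4 + (-9 + V)*(3 + 2*V))
a(-348, 94) + 80461 = (-31 - 15*(-348) + 2*(-348)**2) + 80461 = (-31 + 5220 + 2*121104) + 80461 = (-31 + 5220 + 242208) + 80461 = 247397 + 80461 = 327858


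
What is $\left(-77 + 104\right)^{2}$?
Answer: $729$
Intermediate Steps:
$\left(-77 + 104\right)^{2} = 27^{2} = 729$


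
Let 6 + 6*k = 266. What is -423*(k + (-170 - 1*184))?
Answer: 131412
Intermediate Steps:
k = 130/3 (k = -1 + (1/6)*266 = -1 + 133/3 = 130/3 ≈ 43.333)
-423*(k + (-170 - 1*184)) = -423*(130/3 + (-170 - 1*184)) = -423*(130/3 + (-170 - 184)) = -423*(130/3 - 354) = -423*(-932/3) = 131412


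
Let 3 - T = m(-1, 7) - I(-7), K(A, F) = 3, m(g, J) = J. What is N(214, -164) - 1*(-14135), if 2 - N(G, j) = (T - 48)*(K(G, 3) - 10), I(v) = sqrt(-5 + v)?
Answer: 13773 + 14*I*sqrt(3) ≈ 13773.0 + 24.249*I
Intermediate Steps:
T = -4 + 2*I*sqrt(3) (T = 3 - (7 - sqrt(-5 - 7)) = 3 - (7 - sqrt(-12)) = 3 - (7 - 2*I*sqrt(3)) = 3 + (-7 + 2*I*sqrt(3)) = -4 + 2*I*sqrt(3) ≈ -4.0 + 3.4641*I)
N(G, j) = -362 + 14*I*sqrt(3) (N(G, j) = 2 - ((-4 + 2*I*sqrt(3)) - 48)*(3 - 10) = 2 - (-52 + 2*I*sqrt(3))*(-7) = 2 - (364 - 14*I*sqrt(3)) = 2 + (-364 + 14*I*sqrt(3)) = -362 + 14*I*sqrt(3))
N(214, -164) - 1*(-14135) = (-362 + 14*I*sqrt(3)) - 1*(-14135) = (-362 + 14*I*sqrt(3)) + 14135 = 13773 + 14*I*sqrt(3)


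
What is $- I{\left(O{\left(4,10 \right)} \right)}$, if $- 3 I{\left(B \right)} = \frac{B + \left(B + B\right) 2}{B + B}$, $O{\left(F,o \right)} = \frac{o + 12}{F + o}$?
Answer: $\frac{5}{6} \approx 0.83333$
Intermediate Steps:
$O{\left(F,o \right)} = \frac{12 + o}{F + o}$
$I{\left(B \right)} = - \frac{5}{6}$ ($I{\left(B \right)} = - \frac{\left(B + \left(B + B\right) 2\right) \frac{1}{B + B}}{3} = - \frac{\left(B + 2 B 2\right) \frac{1}{2 B}}{3} = - \frac{\left(B + 4 B\right) \frac{1}{2 B}}{3} = - \frac{5 B \frac{1}{2 B}}{3} = \left(- \frac{1}{3}\right) \frac{5}{2} = - \frac{5}{6}$)
$- I{\left(O{\left(4,10 \right)} \right)} = \left(-1\right) \left(- \frac{5}{6}\right) = \frac{5}{6}$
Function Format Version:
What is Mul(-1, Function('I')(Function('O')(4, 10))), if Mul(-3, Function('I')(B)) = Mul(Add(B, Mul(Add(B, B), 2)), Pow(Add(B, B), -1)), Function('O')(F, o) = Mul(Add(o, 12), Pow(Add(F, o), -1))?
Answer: Rational(5, 6) ≈ 0.83333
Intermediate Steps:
Function('O')(F, o) = Mul(Pow(Add(F, o), -1), Add(12, o)) (Function('O')(F, o) = Mul(Add(12, o), Pow(Add(F, o), -1)) = Mul(Pow(Add(F, o), -1), Add(12, o)))
Function('I')(B) = Rational(-5, 6) (Function('I')(B) = Mul(Rational(-1, 3), Mul(Add(B, Mul(Add(B, B), 2)), Pow(Add(B, B), -1))) = Mul(Rational(-1, 3), Mul(Add(B, Mul(Mul(2, B), 2)), Pow(Mul(2, B), -1))) = Mul(Rational(-1, 3), Mul(Add(B, Mul(4, B)), Mul(Rational(1, 2), Pow(B, -1)))) = Mul(Rational(-1, 3), Mul(Mul(5, B), Mul(Rational(1, 2), Pow(B, -1)))) = Mul(Rational(-1, 3), Rational(5, 2)) = Rational(-5, 6))
Mul(-1, Function('I')(Function('O')(4, 10))) = Mul(-1, Rational(-5, 6)) = Rational(5, 6)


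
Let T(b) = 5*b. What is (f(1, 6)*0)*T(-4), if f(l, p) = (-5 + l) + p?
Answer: 0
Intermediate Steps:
f(l, p) = -5 + l + p
(f(1, 6)*0)*T(-4) = ((-5 + 1 + 6)*0)*(5*(-4)) = (2*0)*(-20) = 0*(-20) = 0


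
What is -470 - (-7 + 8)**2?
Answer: -471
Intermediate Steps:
-470 - (-7 + 8)**2 = -470 - 1*1**2 = -470 - 1*1 = -470 - 1 = -471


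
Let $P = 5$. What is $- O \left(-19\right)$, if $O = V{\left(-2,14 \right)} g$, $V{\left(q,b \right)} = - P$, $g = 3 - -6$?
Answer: $-855$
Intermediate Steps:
$g = 9$ ($g = 3 + 6 = 9$)
$V{\left(q,b \right)} = -5$ ($V{\left(q,b \right)} = \left(-1\right) 5 = -5$)
$O = -45$ ($O = \left(-5\right) 9 = -45$)
$- O \left(-19\right) = - \left(-45\right) \left(-19\right) = \left(-1\right) 855 = -855$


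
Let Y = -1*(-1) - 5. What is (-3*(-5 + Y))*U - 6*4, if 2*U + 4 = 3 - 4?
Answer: -183/2 ≈ -91.500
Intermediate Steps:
Y = -4 (Y = 1 - 5 = -4)
U = -5/2 (U = -2 + (3 - 4)/2 = -2 + (½)*(-1) = -2 - ½ = -5/2 ≈ -2.5000)
(-3*(-5 + Y))*U - 6*4 = -3*(-5 - 4)*(-5/2) - 6*4 = -3*(-9)*(-5/2) - 24 = 27*(-5/2) - 24 = -135/2 - 24 = -183/2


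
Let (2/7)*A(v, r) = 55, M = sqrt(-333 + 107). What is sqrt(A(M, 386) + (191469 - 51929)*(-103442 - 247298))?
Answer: I*sqrt(195769037630)/2 ≈ 2.2123e+5*I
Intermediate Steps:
M = I*sqrt(226) (M = sqrt(-226) = I*sqrt(226) ≈ 15.033*I)
A(v, r) = 385/2 (A(v, r) = (7/2)*55 = 385/2)
sqrt(A(M, 386) + (191469 - 51929)*(-103442 - 247298)) = sqrt(385/2 + (191469 - 51929)*(-103442 - 247298)) = sqrt(385/2 + 139540*(-350740)) = sqrt(385/2 - 48942259600) = sqrt(-97884518815/2) = I*sqrt(195769037630)/2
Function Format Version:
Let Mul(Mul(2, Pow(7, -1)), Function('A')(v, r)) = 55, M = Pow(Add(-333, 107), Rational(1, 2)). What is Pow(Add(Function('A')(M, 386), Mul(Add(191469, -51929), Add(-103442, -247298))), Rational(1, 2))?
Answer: Mul(Rational(1, 2), I, Pow(195769037630, Rational(1, 2))) ≈ Mul(2.2123e+5, I)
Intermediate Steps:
M = Mul(I, Pow(226, Rational(1, 2))) (M = Pow(-226, Rational(1, 2)) = Mul(I, Pow(226, Rational(1, 2))) ≈ Mul(15.033, I))
Function('A')(v, r) = Rational(385, 2) (Function('A')(v, r) = Mul(Rational(7, 2), 55) = Rational(385, 2))
Pow(Add(Function('A')(M, 386), Mul(Add(191469, -51929), Add(-103442, -247298))), Rational(1, 2)) = Pow(Add(Rational(385, 2), Mul(Add(191469, -51929), Add(-103442, -247298))), Rational(1, 2)) = Pow(Add(Rational(385, 2), Mul(139540, -350740)), Rational(1, 2)) = Pow(Add(Rational(385, 2), -48942259600), Rational(1, 2)) = Pow(Rational(-97884518815, 2), Rational(1, 2)) = Mul(Rational(1, 2), I, Pow(195769037630, Rational(1, 2)))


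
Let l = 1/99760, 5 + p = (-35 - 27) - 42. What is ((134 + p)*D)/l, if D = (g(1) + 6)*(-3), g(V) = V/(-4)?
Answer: -43021500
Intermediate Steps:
p = -109 (p = -5 + ((-35 - 27) - 42) = -5 + (-62 - 42) = -5 - 104 = -109)
l = 1/99760 ≈ 1.0024e-5
g(V) = -V/4 (g(V) = V*(-¼) = -V/4)
D = -69/4 (D = (-¼*1 + 6)*(-3) = (-¼ + 6)*(-3) = (23/4)*(-3) = -69/4 ≈ -17.250)
((134 + p)*D)/l = ((134 - 109)*(-69/4))/(1/99760) = (25*(-69/4))*99760 = -1725/4*99760 = -43021500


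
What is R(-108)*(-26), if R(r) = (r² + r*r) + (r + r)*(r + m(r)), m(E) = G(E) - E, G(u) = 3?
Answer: -589680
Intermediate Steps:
m(E) = 3 - E
R(r) = 2*r² + 6*r (R(r) = (r² + r*r) + (r + r)*(r + (3 - r)) = (r² + r²) + (2*r)*3 = 2*r² + 6*r)
R(-108)*(-26) = (2*(-108)*(3 - 108))*(-26) = (2*(-108)*(-105))*(-26) = 22680*(-26) = -589680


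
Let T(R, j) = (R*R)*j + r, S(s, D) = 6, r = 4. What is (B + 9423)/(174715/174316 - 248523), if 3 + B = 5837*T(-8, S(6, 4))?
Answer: -396425263616/43321360553 ≈ -9.1508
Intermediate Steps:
T(R, j) = 4 + j*R² (T(R, j) = (R*R)*j + 4 = R²*j + 4 = j*R² + 4 = 4 + j*R²)
B = 2264753 (B = -3 + 5837*(4 + 6*(-8)²) = -3 + 5837*(4 + 6*64) = -3 + 5837*(4 + 384) = -3 + 5837*388 = -3 + 2264756 = 2264753)
(B + 9423)/(174715/174316 - 248523) = (2264753 + 9423)/(174715/174316 - 248523) = 2274176/(174715*(1/174316) - 248523) = 2274176/(174715/174316 - 248523) = 2274176/(-43321360553/174316) = 2274176*(-174316/43321360553) = -396425263616/43321360553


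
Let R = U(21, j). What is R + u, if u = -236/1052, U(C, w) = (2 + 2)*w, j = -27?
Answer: -28463/263 ≈ -108.22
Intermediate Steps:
U(C, w) = 4*w
u = -59/263 (u = -236*1/1052 = -59/263 ≈ -0.22433)
R = -108 (R = 4*(-27) = -108)
R + u = -108 - 59/263 = -28463/263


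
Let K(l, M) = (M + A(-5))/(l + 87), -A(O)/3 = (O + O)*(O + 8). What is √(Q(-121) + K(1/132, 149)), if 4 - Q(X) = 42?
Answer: I*√4650069770/11485 ≈ 5.9374*I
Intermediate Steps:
A(O) = -6*O*(8 + O) (A(O) = -3*(O + O)*(O + 8) = -3*2*O*(8 + O) = -6*O*(8 + O))
Q(X) = -38 (Q(X) = 4 - 1*42 = 4 - 42 = -38)
K(l, M) = (90 + M)/(87 + l) (K(l, M) = (M - 6*(-5)*(8 - 5))/(l + 87) = (M - 6*(-5)*3)/(87 + l) = (M + 90)/(87 + l) = (90 + M)/(87 + l))
√(Q(-121) + K(1/132, 149)) = √(-38 + (90 + 149)/(87 + 1/132)) = √(-38 + 239/(87 + 1/132)) = √(-38 + 239/(11485/132)) = √(-38 + (132/11485)*239) = √(-38 + 31548/11485) = √(-404882/11485) = I*√4650069770/11485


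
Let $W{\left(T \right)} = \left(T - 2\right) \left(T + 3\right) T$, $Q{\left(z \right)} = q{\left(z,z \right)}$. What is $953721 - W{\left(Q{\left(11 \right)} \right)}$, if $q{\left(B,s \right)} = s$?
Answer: $952335$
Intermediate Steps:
$Q{\left(z \right)} = z$
$W{\left(T \right)} = T \left(-2 + T\right) \left(3 + T\right)$ ($W{\left(T \right)} = \left(-2 + T\right) \left(3 + T\right) T = T \left(-2 + T\right) \left(3 + T\right)$)
$953721 - W{\left(Q{\left(11 \right)} \right)} = 953721 - 11 \left(-6 + 11 + 11^{2}\right) = 953721 - 11 \left(-6 + 11 + 121\right) = 953721 - 11 \cdot 126 = 953721 - 1386 = 952335$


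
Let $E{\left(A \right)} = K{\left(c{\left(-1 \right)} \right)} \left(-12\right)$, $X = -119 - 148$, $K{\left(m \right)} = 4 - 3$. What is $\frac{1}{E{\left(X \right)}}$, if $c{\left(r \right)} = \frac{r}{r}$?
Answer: $- \frac{1}{12} \approx -0.083333$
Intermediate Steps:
$c{\left(r \right)} = 1$
$K{\left(m \right)} = 1$ ($K{\left(m \right)} = 4 - 3 = 1$)
$X = -267$
$E{\left(A \right)} = -12$ ($E{\left(A \right)} = 1 \left(-12\right) = -12$)
$\frac{1}{E{\left(X \right)}} = \frac{1}{-12} = - \frac{1}{12}$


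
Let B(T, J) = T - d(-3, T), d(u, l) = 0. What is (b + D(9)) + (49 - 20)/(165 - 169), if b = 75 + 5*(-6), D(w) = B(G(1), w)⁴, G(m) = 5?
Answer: 2651/4 ≈ 662.75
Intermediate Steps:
B(T, J) = T (B(T, J) = T - 1*0 = T + 0 = T)
D(w) = 625 (D(w) = 5⁴ = 625)
b = 45 (b = 75 - 30 = 45)
(b + D(9)) + (49 - 20)/(165 - 169) = (45 + 625) + (49 - 20)/(165 - 169) = 670 + 29/(-4) = 670 + 29*(-¼) = 670 - 29/4 = 2651/4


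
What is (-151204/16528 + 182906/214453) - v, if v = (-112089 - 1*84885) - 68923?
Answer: 235609244626751/886119796 ≈ 2.6589e+5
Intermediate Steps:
v = -265897 (v = (-112089 - 84885) - 68923 = -196974 - 68923 = -265897)
(-151204/16528 + 182906/214453) - v = (-151204/16528 + 182906/214453) - 1*(-265897) = (-151204*1/16528 + 182906*(1/214453)) + 265897 = (-37801/4132 + 182906/214453) + 265897 = -7350770261/886119796 + 265897 = 235609244626751/886119796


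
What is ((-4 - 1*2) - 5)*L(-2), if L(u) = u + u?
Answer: 44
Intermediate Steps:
L(u) = 2*u
((-4 - 1*2) - 5)*L(-2) = ((-4 - 1*2) - 5)*(2*(-2)) = ((-4 - 2) - 5)*(-4) = (-6 - 5)*(-4) = -11*(-4) = 44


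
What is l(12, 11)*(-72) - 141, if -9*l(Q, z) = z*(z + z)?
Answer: 1795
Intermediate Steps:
l(Q, z) = -2*z**2/9 (l(Q, z) = -z*(z + z)/9 = -z*2*z/9 = -2*z**2/9)
l(12, 11)*(-72) - 141 = -2/9*11**2*(-72) - 141 = -2/9*121*(-72) - 141 = -242/9*(-72) - 141 = 1936 - 141 = 1795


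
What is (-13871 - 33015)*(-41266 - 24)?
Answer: 1935922940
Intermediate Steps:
(-13871 - 33015)*(-41266 - 24) = -46886*(-41290) = 1935922940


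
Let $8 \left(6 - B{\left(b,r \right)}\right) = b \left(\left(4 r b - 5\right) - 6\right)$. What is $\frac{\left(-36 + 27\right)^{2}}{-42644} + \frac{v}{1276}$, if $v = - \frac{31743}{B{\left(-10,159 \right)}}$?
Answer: $\frac{531167283}{433010971316} \approx 0.0012267$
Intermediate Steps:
$B{\left(b,r \right)} = 6 - \frac{b \left(-11 + 4 b r\right)}{8}$ ($B{\left(b,r \right)} = 6 - \frac{b \left(\left(4 r b - 5\right) - 6\right)}{8} = 6 - \frac{b \left(\left(4 b r - 5\right) - 6\right)}{8} = 6 - \frac{b \left(\left(-5 + 4 b r\right) - 6\right)}{8} = 6 - \frac{b \left(-11 + 4 b r\right)}{8}$)
$v = \frac{126972}{31831}$ ($v = - \frac{31743}{6 + \frac{11}{8} \left(-10\right) - \frac{159 \left(-10\right)^{2}}{2}} = - \frac{31743}{6 - \frac{55}{4} - \frac{159}{2} \cdot 100} = - \frac{31743}{6 - \frac{55}{4} - 7950} = - \frac{31743}{- \frac{31831}{4}} = \left(-31743\right) \left(- \frac{4}{31831}\right) = \frac{126972}{31831} \approx 3.9889$)
$\frac{\left(-36 + 27\right)^{2}}{-42644} + \frac{v}{1276} = \frac{\left(-36 + 27\right)^{2}}{-42644} + \frac{126972}{31831 \cdot 1276} = \left(-9\right)^{2} \left(- \frac{1}{42644}\right) + \frac{126972}{31831} \cdot \frac{1}{1276} = 81 \left(- \frac{1}{42644}\right) + \frac{31743}{10154089} = - \frac{81}{42644} + \frac{31743}{10154089} = \frac{531167283}{433010971316}$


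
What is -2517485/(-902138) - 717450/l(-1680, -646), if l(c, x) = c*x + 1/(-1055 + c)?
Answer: 5702303274217015/2677762817928262 ≈ 2.1295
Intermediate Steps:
l(c, x) = 1/(-1055 + c) + c*x
-2517485/(-902138) - 717450/l(-1680, -646) = -2517485/(-902138) - 717450*(-1055 - 1680)/(1 - 646*(-1680)² - 1055*(-1680)*(-646)) = -2517485*(-1/902138) - 717450*(-2735/(1 - 646*2822400 - 1144970400)) = 2517485/902138 - 717450*(-2735/(1 - 1823270400 - 1144970400)) = 2517485/902138 - 717450/((-1/2735*(-2968240799))) = 2517485/902138 - 717450/2968240799/2735 = 2517485/902138 - 717450*2735/2968240799 = 2517485/902138 - 1962225750/2968240799 = 5702303274217015/2677762817928262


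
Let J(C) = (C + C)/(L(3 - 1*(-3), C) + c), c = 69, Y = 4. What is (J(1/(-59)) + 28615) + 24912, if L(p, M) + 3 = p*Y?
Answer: 142114184/2655 ≈ 53527.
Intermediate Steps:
L(p, M) = -3 + 4*p (L(p, M) = -3 + p*4 = -3 + 4*p)
J(C) = C/45 (J(C) = (C + C)/((-3 + 4*(3 - 1*(-3))) + 69) = (2*C)/((-3 + 4*(3 + 3)) + 69) = (2*C)/((-3 + 4*6) + 69) = (2*C)/((-3 + 24) + 69) = (2*C)/(21 + 69) = (2*C)/90 = (2*C)*(1/90) = C/45)
(J(1/(-59)) + 28615) + 24912 = ((1/45)/(-59) + 28615) + 24912 = ((1/45)*(-1/59) + 28615) + 24912 = (-1/2655 + 28615) + 24912 = 75972824/2655 + 24912 = 142114184/2655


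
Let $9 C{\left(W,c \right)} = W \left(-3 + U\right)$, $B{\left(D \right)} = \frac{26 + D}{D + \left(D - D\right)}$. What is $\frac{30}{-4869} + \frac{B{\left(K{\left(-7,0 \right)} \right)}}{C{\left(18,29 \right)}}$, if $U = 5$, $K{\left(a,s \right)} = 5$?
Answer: $\frac{50113}{32460} \approx 1.5438$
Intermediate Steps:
$B{\left(D \right)} = \frac{26 + D}{D}$ ($B{\left(D \right)} = \frac{26 + D}{D + 0} = \frac{26 + D}{D}$)
$C{\left(W,c \right)} = \frac{2 W}{9}$ ($C{\left(W,c \right)} = \frac{W \left(-3 + 5\right)}{9} = \frac{W 2}{9} = \frac{2 W}{9}$)
$\frac{30}{-4869} + \frac{B{\left(K{\left(-7,0 \right)} \right)}}{C{\left(18,29 \right)}} = \frac{30}{-4869} + \frac{\frac{1}{5} \left(26 + 5\right)}{\frac{2}{9} \cdot 18} = 30 \left(- \frac{1}{4869}\right) + \frac{\frac{1}{5} \cdot 31}{4} = - \frac{10}{1623} + \frac{31}{5} \cdot \frac{1}{4} = - \frac{10}{1623} + \frac{31}{20} = \frac{50113}{32460}$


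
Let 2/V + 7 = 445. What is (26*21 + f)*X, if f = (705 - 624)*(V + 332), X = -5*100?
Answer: -1001500500/73 ≈ -1.3719e+7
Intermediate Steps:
V = 1/219 (V = 2/(-7 + 445) = 2/438 = 2*(1/438) = 1/219 ≈ 0.0045662)
X = -500
f = 1963143/73 (f = (705 - 624)*(1/219 + 332) = 81*(72709/219) = 1963143/73 ≈ 26892.)
(26*21 + f)*X = (26*21 + 1963143/73)*(-500) = (546 + 1963143/73)*(-500) = (2003001/73)*(-500) = -1001500500/73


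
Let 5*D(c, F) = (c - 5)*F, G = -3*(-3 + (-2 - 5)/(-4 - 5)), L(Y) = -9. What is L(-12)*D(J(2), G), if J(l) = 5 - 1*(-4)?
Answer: -48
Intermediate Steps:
J(l) = 9 (J(l) = 5 + 4 = 9)
G = 20/3 (G = -3*(-3 - 7/(-9)) = -3*(-3 - 7*(-⅑)) = -3*(-3 + 7/9) = -3*(-20/9) = 20/3 ≈ 6.6667)
D(c, F) = F*(-5 + c)/5 (D(c, F) = ((c - 5)*F)/5 = ((-5 + c)*F)/5 = (F*(-5 + c))/5 = F*(-5 + c)/5)
L(-12)*D(J(2), G) = -9*20*(-5 + 9)/(5*3) = -9*20*4/(5*3) = -9*16/3 = -48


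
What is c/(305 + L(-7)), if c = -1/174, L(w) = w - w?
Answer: -1/53070 ≈ -1.8843e-5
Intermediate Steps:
L(w) = 0
c = -1/174 (c = -1*1/174 = -1/174 ≈ -0.0057471)
c/(305 + L(-7)) = -1/(174*(305 + 0)) = -1/174/305 = -1/174*1/305 = -1/53070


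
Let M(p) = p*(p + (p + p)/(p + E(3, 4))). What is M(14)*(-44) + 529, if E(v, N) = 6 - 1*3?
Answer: -154863/17 ≈ -9109.6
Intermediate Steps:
E(v, N) = 3 (E(v, N) = 6 - 3 = 3)
M(p) = p*(p + 2*p/(3 + p)) (M(p) = p*(p + (p + p)/(p + 3)) = p*(p + (2*p)/(3 + p)) = p*(p + 2*p/(3 + p)))
M(14)*(-44) + 529 = (14²*(5 + 14)/(3 + 14))*(-44) + 529 = (196*19/17)*(-44) + 529 = (196*(1/17)*19)*(-44) + 529 = (3724/17)*(-44) + 529 = -163856/17 + 529 = -154863/17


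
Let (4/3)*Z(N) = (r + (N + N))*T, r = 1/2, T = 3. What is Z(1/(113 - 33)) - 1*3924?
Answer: -627651/160 ≈ -3922.8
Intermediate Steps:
r = 1/2 ≈ 0.50000
Z(N) = 9/8 + 9*N/2 (Z(N) = 3*((1/2 + (N + N))*3)/4 = 3*((1/2 + 2*N)*3)/4 = 3*(3/2 + 6*N)/4 = 9/8 + 9*N/2)
Z(1/(113 - 33)) - 1*3924 = (9/8 + 9/(2*(113 - 33))) - 1*3924 = (9/8 + (9/2)/80) - 3924 = (9/8 + (9/2)*(1/80)) - 3924 = (9/8 + 9/160) - 3924 = 189/160 - 3924 = -627651/160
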